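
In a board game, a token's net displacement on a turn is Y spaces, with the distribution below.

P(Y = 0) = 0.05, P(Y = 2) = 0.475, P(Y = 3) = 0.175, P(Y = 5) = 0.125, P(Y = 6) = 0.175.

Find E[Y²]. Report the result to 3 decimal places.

12.900

E[Y²] = (0)²(0.05) + (2)²(0.475) + (3)²(0.175) + (5)²(0.125) + (6)²(0.175) = 12.9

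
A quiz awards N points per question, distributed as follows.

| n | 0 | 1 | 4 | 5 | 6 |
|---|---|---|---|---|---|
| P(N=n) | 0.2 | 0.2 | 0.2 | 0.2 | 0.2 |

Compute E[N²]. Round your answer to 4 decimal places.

15.6000

E[N²] = (0)²(0.2) + (1)²(0.2) + (4)²(0.2) + (5)²(0.2) + (6)²(0.2) = 15.6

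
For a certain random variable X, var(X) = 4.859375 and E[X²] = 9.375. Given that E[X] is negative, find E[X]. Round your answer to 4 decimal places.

(E[X])² = E[X²] − var(X) = 9.375 − 4.859375 = 4.515625
E[X] = −√4.515625 = -2.125

-2.1250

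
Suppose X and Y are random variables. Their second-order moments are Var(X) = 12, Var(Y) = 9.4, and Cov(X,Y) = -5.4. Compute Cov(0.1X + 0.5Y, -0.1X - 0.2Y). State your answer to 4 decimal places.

Cov(0.1X + 0.5Y, -0.1X - 0.2Y) = (0.1)(-0.1)Var(X) + (0.5)(-0.2)Var(Y) + [(0.1)(-0.2) + (0.5)(-0.1)]Cov(X,Y)
= -0.01·12 + -0.1·9.4 + -0.07·-5.4 = -0.682

-0.6820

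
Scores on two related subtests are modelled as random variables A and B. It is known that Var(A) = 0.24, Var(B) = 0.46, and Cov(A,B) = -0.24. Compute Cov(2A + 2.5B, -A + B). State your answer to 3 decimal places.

Cov(2A + 2.5B, -A + B) = (2)(-1)Var(A) + (2.5)(1)Var(B) + [(2)(1) + (2.5)(-1)]Cov(A,B)
= -2·0.24 + 2.5·0.46 + -0.5·-0.24 = 0.79

0.790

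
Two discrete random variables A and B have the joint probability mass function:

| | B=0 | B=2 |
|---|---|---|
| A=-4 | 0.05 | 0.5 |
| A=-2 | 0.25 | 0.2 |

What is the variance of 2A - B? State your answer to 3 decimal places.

6.640

E[A] = -3.1,  E[B] = 1.4,  E[AB] = -4.8
Var(A) = 10.6 − (-3.1)² = 0.99;  Var(B) = 2.8 − (1.4)² = 0.84
cov(A,B) = -4.8 − (-3.1)(1.4) = -0.46
Var(2A - B) = (2)²·0.99 + (-1)²·0.84 + 2·(2)·(-1)·-0.46 = 6.64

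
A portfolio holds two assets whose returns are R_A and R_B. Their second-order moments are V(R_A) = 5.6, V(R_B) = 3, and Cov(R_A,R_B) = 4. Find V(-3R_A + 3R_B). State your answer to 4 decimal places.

V(-3R_A + 3R_B) = (-3)²·V(R_A) + (3)²·V(R_B) + 2·(-3)·(3)·Cov(R_A,R_B)
= 9·5.6 + 9·3 + -18·4 = 5.4

5.4000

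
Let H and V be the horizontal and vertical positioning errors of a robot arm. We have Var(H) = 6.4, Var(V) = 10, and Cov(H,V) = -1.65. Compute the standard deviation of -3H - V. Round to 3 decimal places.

7.596

Var(-3H - V) = (-3)²·Var(H) + (-1)²·Var(V) + 2·(-3)·(-1)·Cov(H,V)
= 9·6.4 + 1·10 + 6·-1.65 = 57.7
σ(-3H - V) = √57.7 ≈ 7.596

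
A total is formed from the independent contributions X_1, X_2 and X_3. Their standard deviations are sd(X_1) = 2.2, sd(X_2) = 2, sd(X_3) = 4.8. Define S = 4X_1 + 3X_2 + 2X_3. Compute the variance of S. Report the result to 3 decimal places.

Var(X_1) = 4.84, Var(X_2) = 4, Var(X_3) = 23.04
By independence, Var(S) = (4)²Var(X_1) + (3)²Var(X_2) + (2)²Var(X_3)
= (4)²·4.84 + (3)²·4 + (2)²·23.04 = 205.6

205.600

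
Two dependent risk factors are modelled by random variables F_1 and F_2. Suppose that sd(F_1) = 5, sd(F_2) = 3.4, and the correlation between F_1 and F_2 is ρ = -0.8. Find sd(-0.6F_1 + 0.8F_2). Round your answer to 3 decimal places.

Var(F_1) = (5)² = 25;  Var(F_2) = (3.4)² = 11.56
cov(F_1,F_2) = ρ·sd(F_1)·sd(F_2) = -0.8·5·3.4 = -13.6
Var(-0.6F_1 + 0.8F_2) = (-0.6)²·Var(F_1) + (0.8)²·Var(F_2) + 2·(-0.6)·(0.8)·cov(F_1,F_2)
= 0.36·25 + 0.64·11.56 + -0.96·-13.6 = 29.4544
sd(-0.6F_1 + 0.8F_2) = √29.4544 ≈ 5.427

5.427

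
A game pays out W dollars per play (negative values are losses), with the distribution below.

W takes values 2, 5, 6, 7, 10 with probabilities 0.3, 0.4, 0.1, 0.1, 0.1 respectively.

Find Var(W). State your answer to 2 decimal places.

5.69

E[W] = (2)(0.3) + (5)(0.4) + (6)(0.1) + (7)(0.1) + (10)(0.1) = 4.9
E[W²] = (2)²(0.3) + (5)²(0.4) + (6)²(0.1) + (7)²(0.1) + (10)²(0.1) = 29.7
Var(W) = E[W²] − (E[W])² = 29.7 − (4.9)² = 5.69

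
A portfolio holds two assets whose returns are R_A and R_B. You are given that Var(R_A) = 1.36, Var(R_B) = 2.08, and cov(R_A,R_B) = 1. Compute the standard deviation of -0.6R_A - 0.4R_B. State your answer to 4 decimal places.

Var(-0.6R_A - 0.4R_B) = (-0.6)²·Var(R_A) + (-0.4)²·Var(R_B) + 2·(-0.6)·(-0.4)·cov(R_A,R_B)
= 0.36·1.36 + 0.16·2.08 + 0.48·1 = 1.3024
SD(-0.6R_A - 0.4R_B) = √1.3024 ≈ 1.1412

1.1412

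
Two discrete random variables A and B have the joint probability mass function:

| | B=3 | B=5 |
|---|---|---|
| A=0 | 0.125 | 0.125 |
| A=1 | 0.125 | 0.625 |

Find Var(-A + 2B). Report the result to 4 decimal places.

2.6875

E[A] = 0.75,  E[B] = 4.5,  E[AB] = 3.5
Var(A) = 0.75 − (0.75)² = 0.1875;  Var(B) = 21 − (4.5)² = 0.75
cov(A,B) = 3.5 − (0.75)(4.5) = 0.125
Var(-A + 2B) = (-1)²·0.1875 + (2)²·0.75 + 2·(-1)·(2)·0.125 = 2.6875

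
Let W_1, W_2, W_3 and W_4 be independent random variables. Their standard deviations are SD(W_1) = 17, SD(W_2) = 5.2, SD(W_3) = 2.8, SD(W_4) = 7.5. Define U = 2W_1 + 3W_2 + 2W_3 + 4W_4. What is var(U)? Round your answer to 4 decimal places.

2330.7200

var(W_1) = 289, var(W_2) = 27.04, var(W_3) = 7.84, var(W_4) = 56.25
By independence, var(U) = (2)²var(W_1) + (3)²var(W_2) + (2)²var(W_3) + (4)²var(W_4)
= (2)²·289 + (3)²·27.04 + (2)²·7.84 + (4)²·56.25 = 2330.72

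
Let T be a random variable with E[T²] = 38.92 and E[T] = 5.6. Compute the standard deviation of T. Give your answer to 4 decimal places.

V(T) = 38.92 − (5.6)² = 7.56
σ(T) = √7.56 ≈ 2.7495

2.7495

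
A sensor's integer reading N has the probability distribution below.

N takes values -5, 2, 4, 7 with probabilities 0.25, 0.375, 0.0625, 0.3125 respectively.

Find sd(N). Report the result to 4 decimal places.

E[N] = (-5)(0.25) + (2)(0.375) + (4)(0.0625) + (7)(0.3125) = 1.9375
E[N²] = (-5)²(0.25) + (2)²(0.375) + (4)²(0.0625) + (7)²(0.3125) = 24.0625
V(N) = E[N²] − (E[N])² = 24.0625 − (1.9375)² = 20.30859375
sd(N) = √20.30859375 ≈ 4.5065

4.5065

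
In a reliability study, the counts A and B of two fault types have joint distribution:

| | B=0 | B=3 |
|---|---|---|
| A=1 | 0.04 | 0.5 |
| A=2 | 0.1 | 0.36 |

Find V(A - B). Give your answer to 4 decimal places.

E[A] = 1.46,  E[B] = 2.58,  E[AB] = 3.66
V(A) = 2.38 − (1.46)² = 0.2484;  V(B) = 7.74 − (2.58)² = 1.0836
cov(A,B) = 3.66 − (1.46)(2.58) = -0.1068
V(A - B) = (1)²·0.2484 + (-1)²·1.0836 + 2·(1)·(-1)·-0.1068 = 1.5456

1.5456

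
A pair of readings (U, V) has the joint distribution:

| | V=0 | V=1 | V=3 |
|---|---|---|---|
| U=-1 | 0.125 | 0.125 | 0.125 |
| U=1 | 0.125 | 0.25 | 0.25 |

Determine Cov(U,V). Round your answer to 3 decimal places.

0.125

E[U] = 0.25,  E[V] = 1.5
E[UV] = 0.5
Cov(U,V) = E[UV] − E[U]E[V] = 0.5 − (0.25)(1.5) = 0.125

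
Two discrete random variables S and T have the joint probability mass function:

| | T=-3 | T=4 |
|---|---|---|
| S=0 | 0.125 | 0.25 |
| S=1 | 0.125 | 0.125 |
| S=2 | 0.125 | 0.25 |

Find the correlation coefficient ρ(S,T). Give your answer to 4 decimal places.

E[S] = 1,  E[T] = 1.375
E[ST] = 1.375
Cov(S,T) = E[ST] − E[S]E[T] = 1.375 − (1)(1.375) = 0
Var(S) = 0.75,  Var(T) = 11.484375
ρ = 0 / √(0.75·11.484375) ≈ 0.0000

0.0000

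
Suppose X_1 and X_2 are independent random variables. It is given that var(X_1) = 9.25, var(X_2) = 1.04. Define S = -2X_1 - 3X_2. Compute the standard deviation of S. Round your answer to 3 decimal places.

By independence, var(S) = (-2)²var(X_1) + (-3)²var(X_2)
= (-2)²·9.25 + (-3)²·1.04 = 46.36
sd(S) = √46.36 ≈ 6.809

6.809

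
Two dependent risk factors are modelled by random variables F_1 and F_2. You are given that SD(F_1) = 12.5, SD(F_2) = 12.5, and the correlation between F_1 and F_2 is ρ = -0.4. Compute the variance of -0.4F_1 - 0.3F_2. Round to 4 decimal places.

var(F_1) = (12.5)² = 156.25;  var(F_2) = (12.5)² = 156.25
Cov(F_1,F_2) = ρ·SD(F_1)·SD(F_2) = -0.4·12.5·12.5 = -62.5
var(-0.4F_1 - 0.3F_2) = (-0.4)²·var(F_1) + (-0.3)²·var(F_2) + 2·(-0.4)·(-0.3)·Cov(F_1,F_2)
= 0.16·156.25 + 0.09·156.25 + 0.24·-62.5 = 24.0625

24.0625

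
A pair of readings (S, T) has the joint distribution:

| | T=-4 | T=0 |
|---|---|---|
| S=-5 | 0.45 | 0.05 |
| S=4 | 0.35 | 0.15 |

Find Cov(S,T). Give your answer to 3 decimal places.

E[S] = -0.5,  E[T] = -3.2
E[ST] = 3.4
Cov(S,T) = E[ST] − E[S]E[T] = 3.4 − (-0.5)(-3.2) = 1.8

1.800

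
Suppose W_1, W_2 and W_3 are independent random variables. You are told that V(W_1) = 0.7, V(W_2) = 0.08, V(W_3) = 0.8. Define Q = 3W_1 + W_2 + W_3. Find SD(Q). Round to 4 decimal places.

By independence, V(Q) = (3)²V(W_1) + (1)²V(W_2) + (1)²V(W_3)
= (3)²·0.7 + (1)²·0.08 + (1)²·0.8 = 7.18
SD(Q) = √7.18 ≈ 2.6796

2.6796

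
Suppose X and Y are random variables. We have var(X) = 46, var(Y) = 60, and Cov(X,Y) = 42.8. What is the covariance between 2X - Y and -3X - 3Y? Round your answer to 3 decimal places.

Cov(2X - Y, -3X - 3Y) = (2)(-3)var(X) + (-1)(-3)var(Y) + [(2)(-3) + (-1)(-3)]Cov(X,Y)
= -6·46 + 3·60 + -3·42.8 = -224.4

-224.400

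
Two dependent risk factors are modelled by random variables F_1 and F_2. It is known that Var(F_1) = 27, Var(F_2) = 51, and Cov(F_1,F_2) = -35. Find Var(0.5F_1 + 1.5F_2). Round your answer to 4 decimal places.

69.0000

Var(0.5F_1 + 1.5F_2) = (0.5)²·Var(F_1) + (1.5)²·Var(F_2) + 2·(0.5)·(1.5)·Cov(F_1,F_2)
= 0.25·27 + 2.25·51 + 1.5·-35 = 69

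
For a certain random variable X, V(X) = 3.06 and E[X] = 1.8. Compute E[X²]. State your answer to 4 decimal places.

6.3000

E[X²] = V(X) + (E[X])² = 3.06 + (1.8)² = 6.3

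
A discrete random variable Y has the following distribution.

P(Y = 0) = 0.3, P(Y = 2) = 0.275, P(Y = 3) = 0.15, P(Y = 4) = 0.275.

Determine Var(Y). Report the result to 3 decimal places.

E[Y] = (0)(0.3) + (2)(0.275) + (3)(0.15) + (4)(0.275) = 2.1
E[Y²] = (0)²(0.3) + (2)²(0.275) + (3)²(0.15) + (4)²(0.275) = 6.85
Var(Y) = E[Y²] − (E[Y])² = 6.85 − (2.1)² = 2.44

2.440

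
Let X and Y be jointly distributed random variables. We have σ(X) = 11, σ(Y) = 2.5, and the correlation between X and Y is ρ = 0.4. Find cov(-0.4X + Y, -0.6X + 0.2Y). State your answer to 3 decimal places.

V(X) = (11)² = 121;  V(Y) = (2.5)² = 6.25
cov(X,Y) = ρ·σ(X)·σ(Y) = 0.4·11·2.5 = 11
cov(-0.4X + Y, -0.6X + 0.2Y) = (-0.4)(-0.6)V(X) + (1)(0.2)V(Y) + [(-0.4)(0.2) + (1)(-0.6)]cov(X,Y)
= 0.24·121 + 0.2·6.25 + -0.68·11 = 22.81

22.810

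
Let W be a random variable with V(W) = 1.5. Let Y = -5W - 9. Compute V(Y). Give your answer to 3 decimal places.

V(-5W - 9) = (-5)²·V(W) = 25·1.5 = 37.5

37.500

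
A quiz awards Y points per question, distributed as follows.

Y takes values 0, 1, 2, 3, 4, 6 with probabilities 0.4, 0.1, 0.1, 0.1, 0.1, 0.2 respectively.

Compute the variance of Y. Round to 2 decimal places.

5.36

E[Y] = (0)(0.4) + (1)(0.1) + (2)(0.1) + (3)(0.1) + (4)(0.1) + (6)(0.2) = 2.2
E[Y²] = (0)²(0.4) + (1)²(0.1) + (2)²(0.1) + (3)²(0.1) + (4)²(0.1) + (6)²(0.2) = 10.2
Var(Y) = E[Y²] − (E[Y])² = 10.2 − (2.2)² = 5.36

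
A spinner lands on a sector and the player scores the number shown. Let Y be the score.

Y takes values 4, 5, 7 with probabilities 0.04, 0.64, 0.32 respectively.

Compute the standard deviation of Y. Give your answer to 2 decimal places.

0.98

E[Y] = (4)(0.04) + (5)(0.64) + (7)(0.32) = 5.6
E[Y²] = (4)²(0.04) + (5)²(0.64) + (7)²(0.32) = 32.32
var(Y) = E[Y²] − (E[Y])² = 32.32 − (5.6)² = 0.96
SD(Y) = √0.96 ≈ 0.98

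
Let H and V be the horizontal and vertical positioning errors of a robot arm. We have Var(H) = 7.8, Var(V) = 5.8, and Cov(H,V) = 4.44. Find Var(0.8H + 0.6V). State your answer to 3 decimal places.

Var(0.8H + 0.6V) = (0.8)²·Var(H) + (0.6)²·Var(V) + 2·(0.8)·(0.6)·Cov(H,V)
= 0.64·7.8 + 0.36·5.8 + 0.96·4.44 = 11.3424

11.342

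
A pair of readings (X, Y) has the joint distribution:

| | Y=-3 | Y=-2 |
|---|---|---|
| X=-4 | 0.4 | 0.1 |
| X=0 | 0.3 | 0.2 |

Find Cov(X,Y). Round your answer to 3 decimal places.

E[X] = -2,  E[Y] = -2.7
E[XY] = 5.6
Cov(X,Y) = E[XY] − E[X]E[Y] = 5.6 − (-2)(-2.7) = 0.2

0.200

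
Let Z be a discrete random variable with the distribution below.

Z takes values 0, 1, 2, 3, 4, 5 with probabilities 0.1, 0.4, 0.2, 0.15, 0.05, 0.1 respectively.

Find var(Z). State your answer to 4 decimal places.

E[Z] = (0)(0.1) + (1)(0.4) + (2)(0.2) + (3)(0.15) + (4)(0.05) + (5)(0.1) = 1.95
E[Z²] = (0)²(0.1) + (1)²(0.4) + (2)²(0.2) + (3)²(0.15) + (4)²(0.05) + (5)²(0.1) = 5.85
var(Z) = E[Z²] − (E[Z])² = 5.85 − (1.95)² = 2.0475

2.0475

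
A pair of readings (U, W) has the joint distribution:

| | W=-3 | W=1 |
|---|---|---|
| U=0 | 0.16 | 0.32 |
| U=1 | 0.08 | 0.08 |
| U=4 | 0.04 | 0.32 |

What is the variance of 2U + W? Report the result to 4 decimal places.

19.9936

E[U] = 1.6,  E[W] = -0.12,  E[UW] = 0.64
var(U) = 5.92 − (1.6)² = 3.36;  var(W) = 3.24 − (-0.12)² = 3.2256
cov(U,W) = 0.64 − (1.6)(-0.12) = 0.832
var(2U + W) = (2)²·3.36 + (1)²·3.2256 + 2·(2)·(1)·0.832 = 19.9936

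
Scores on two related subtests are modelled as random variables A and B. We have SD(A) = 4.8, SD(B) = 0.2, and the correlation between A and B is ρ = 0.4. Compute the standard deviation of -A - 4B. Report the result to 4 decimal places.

5.1722

Var(A) = (4.8)² = 23.04;  Var(B) = (0.2)² = 0.04
Cov(A,B) = ρ·SD(A)·SD(B) = 0.4·4.8·0.2 = 0.384
Var(-A - 4B) = (-1)²·Var(A) + (-4)²·Var(B) + 2·(-1)·(-4)·Cov(A,B)
= 1·23.04 + 16·0.04 + 8·0.384 = 26.752
SD(-A - 4B) = √26.752 ≈ 5.1722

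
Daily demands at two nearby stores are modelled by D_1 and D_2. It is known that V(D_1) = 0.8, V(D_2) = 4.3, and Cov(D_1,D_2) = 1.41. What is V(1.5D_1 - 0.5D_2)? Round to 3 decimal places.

0.760

V(1.5D_1 - 0.5D_2) = (1.5)²·V(D_1) + (-0.5)²·V(D_2) + 2·(1.5)·(-0.5)·Cov(D_1,D_2)
= 2.25·0.8 + 0.25·4.3 + -1.5·1.41 = 0.76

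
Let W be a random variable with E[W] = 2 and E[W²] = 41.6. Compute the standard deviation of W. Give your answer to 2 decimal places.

6.13

Var(W) = 41.6 − (2)² = 37.6
SD(W) = √37.6 ≈ 6.13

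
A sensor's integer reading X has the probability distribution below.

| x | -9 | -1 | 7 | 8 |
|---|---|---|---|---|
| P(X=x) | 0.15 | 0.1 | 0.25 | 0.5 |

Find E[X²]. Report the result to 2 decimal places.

E[X²] = (-9)²(0.15) + (-1)²(0.1) + (7)²(0.25) + (8)²(0.5) = 56.5

56.50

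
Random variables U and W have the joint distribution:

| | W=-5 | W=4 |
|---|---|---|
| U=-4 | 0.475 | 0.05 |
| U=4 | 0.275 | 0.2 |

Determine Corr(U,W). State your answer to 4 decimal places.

E[U] = -0.2,  E[W] = -2.75
E[UW] = 6.4
cov(U,W) = E[UW] − E[U]E[W] = 6.4 − (-0.2)(-2.75) = 5.85
var(U) = 15.96,  var(W) = 15.1875
ρ = 5.85 / √(15.96·15.1875) ≈ 0.3757

0.3757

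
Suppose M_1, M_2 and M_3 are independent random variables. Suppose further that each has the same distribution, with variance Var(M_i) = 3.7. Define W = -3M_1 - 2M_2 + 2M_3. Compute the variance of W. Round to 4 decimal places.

62.9000

By independence, Var(W) = (-3)²Var(M_1) + (-2)²Var(M_2) + (2)²Var(M_3)
= (-3)²·3.7 + (-2)²·3.7 + (2)²·3.7 = 62.9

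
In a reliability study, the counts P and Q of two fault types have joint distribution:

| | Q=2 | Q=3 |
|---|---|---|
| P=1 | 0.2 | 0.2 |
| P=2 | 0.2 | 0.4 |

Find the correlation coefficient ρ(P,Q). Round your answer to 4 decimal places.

E[P] = 1.6,  E[Q] = 2.6
E[PQ] = 4.2
cov(P,Q) = E[PQ] − E[P]E[Q] = 4.2 − (1.6)(2.6) = 0.04
V(P) = 0.24,  V(Q) = 0.24
ρ = 0.04 / √(0.24·0.24) ≈ 0.1667

0.1667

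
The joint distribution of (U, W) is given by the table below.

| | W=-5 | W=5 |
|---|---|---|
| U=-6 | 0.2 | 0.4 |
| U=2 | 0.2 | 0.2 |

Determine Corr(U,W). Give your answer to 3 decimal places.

-0.167

E[U] = -2.8,  E[W] = 1
E[UW] = -6
Cov(U,W) = E[UW] − E[U]E[W] = -6 − (-2.8)(1) = -3.2
Var(U) = 15.36,  Var(W) = 24
ρ = -3.2 / √(15.36·24) ≈ -0.167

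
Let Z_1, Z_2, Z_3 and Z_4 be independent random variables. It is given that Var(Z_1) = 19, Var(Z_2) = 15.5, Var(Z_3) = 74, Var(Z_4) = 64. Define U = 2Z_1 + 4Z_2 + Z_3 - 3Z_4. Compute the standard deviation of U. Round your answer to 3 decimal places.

By independence, Var(U) = (2)²Var(Z_1) + (4)²Var(Z_2) + (1)²Var(Z_3) + (-3)²Var(Z_4)
= (2)²·19 + (4)²·15.5 + (1)²·74 + (-3)²·64 = 974
σ(U) = √974 ≈ 31.209

31.209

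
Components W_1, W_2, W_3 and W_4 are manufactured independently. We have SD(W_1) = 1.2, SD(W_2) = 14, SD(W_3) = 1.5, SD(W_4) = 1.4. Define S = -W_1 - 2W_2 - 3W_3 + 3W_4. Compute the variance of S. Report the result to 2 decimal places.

823.33

V(W_1) = 1.44, V(W_2) = 196, V(W_3) = 2.25, V(W_4) = 1.96
By independence, V(S) = (-1)²V(W_1) + (-2)²V(W_2) + (-3)²V(W_3) + (3)²V(W_4)
= (-1)²·1.44 + (-2)²·196 + (-3)²·2.25 + (3)²·1.96 = 823.33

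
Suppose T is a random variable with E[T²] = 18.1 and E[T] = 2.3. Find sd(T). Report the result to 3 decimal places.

3.579

Var(T) = 18.1 − (2.3)² = 12.81
sd(T) = √12.81 ≈ 3.579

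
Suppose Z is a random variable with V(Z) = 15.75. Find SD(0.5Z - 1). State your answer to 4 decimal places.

1.9843

V(0.5Z - 1) = (0.5)²·15.75 = 3.9375
SD(0.5Z - 1) = √3.9375 ≈ 1.9843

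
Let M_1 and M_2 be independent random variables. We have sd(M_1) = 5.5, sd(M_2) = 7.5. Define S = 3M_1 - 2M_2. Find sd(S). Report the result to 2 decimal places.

22.30

V(M_1) = 30.25, V(M_2) = 56.25
By independence, V(S) = (3)²V(M_1) + (-2)²V(M_2)
= (3)²·30.25 + (-2)²·56.25 = 497.25
sd(S) = √497.25 ≈ 22.30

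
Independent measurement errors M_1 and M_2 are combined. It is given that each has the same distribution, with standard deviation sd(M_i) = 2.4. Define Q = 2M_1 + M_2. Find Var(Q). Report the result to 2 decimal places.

Var(M_i) = (2.4)² = 5.76
By independence, Var(Q) = (2)²Var(M_1) + (1)²Var(M_2)
= (2)²·5.76 + (1)²·5.76 = 28.8

28.80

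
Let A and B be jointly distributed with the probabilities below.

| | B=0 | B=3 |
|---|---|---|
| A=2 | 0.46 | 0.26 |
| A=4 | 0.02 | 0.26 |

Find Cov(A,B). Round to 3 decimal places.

0.686

E[A] = 2.56,  E[B] = 1.56
E[AB] = 4.68
Cov(A,B) = E[AB] − E[A]E[B] = 4.68 − (2.56)(1.56) = 0.6864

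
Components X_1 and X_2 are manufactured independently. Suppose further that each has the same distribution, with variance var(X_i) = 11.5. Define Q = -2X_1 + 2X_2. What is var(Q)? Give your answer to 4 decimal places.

By independence, var(Q) = (-2)²var(X_1) + (2)²var(X_2)
= (-2)²·11.5 + (2)²·11.5 = 92

92.0000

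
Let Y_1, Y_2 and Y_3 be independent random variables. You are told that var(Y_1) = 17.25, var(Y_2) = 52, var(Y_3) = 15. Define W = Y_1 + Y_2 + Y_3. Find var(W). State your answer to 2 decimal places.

By independence, var(W) = (1)²var(Y_1) + (1)²var(Y_2) + (1)²var(Y_3)
= (1)²·17.25 + (1)²·52 + (1)²·15 = 84.25

84.25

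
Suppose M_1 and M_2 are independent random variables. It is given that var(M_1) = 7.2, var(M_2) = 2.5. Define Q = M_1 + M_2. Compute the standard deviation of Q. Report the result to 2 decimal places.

3.11

By independence, var(Q) = (1)²var(M_1) + (1)²var(M_2)
= (1)²·7.2 + (1)²·2.5 = 9.7
SD(Q) = √9.7 ≈ 3.11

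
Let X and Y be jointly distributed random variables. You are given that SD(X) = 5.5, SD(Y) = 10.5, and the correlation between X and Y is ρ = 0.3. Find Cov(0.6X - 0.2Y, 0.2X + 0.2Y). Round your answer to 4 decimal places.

0.6060

Var(X) = (5.5)² = 30.25;  Var(Y) = (10.5)² = 110.25
Cov(X,Y) = ρ·SD(X)·SD(Y) = 0.3·5.5·10.5 = 17.325
Cov(0.6X - 0.2Y, 0.2X + 0.2Y) = (0.6)(0.2)Var(X) + (-0.2)(0.2)Var(Y) + [(0.6)(0.2) + (-0.2)(0.2)]Cov(X,Y)
= 0.12·30.25 + -0.04·110.25 + 0.08·17.325 = 0.606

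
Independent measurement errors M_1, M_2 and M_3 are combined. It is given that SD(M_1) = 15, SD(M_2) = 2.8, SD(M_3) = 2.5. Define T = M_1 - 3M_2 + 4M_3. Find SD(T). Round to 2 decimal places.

19.89

Var(M_1) = 225, Var(M_2) = 7.84, Var(M_3) = 6.25
By independence, Var(T) = (1)²Var(M_1) + (-3)²Var(M_2) + (4)²Var(M_3)
= (1)²·225 + (-3)²·7.84 + (4)²·6.25 = 395.56
SD(T) = √395.56 ≈ 19.89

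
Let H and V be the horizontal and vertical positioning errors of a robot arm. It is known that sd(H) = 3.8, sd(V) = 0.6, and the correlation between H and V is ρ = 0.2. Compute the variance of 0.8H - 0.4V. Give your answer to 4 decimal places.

9.0074

Var(H) = (3.8)² = 14.44;  Var(V) = (0.6)² = 0.36
cov(H,V) = ρ·sd(H)·sd(V) = 0.2·3.8·0.6 = 0.456
Var(0.8H - 0.4V) = (0.8)²·Var(H) + (-0.4)²·Var(V) + 2·(0.8)·(-0.4)·cov(H,V)
= 0.64·14.44 + 0.16·0.36 + -0.64·0.456 = 9.00736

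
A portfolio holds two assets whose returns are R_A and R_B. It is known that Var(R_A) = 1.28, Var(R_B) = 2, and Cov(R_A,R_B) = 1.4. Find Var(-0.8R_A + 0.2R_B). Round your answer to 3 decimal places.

Var(-0.8R_A + 0.2R_B) = (-0.8)²·Var(R_A) + (0.2)²·Var(R_B) + 2·(-0.8)·(0.2)·Cov(R_A,R_B)
= 0.64·1.28 + 0.04·2 + -0.32·1.4 = 0.4512

0.451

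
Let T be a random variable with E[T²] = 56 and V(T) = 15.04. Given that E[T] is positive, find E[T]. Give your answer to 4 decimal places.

6.4000

(E[T])² = E[T²] − V(T) = 56 − 15.04 = 40.96
E[T] = √40.96 = 6.4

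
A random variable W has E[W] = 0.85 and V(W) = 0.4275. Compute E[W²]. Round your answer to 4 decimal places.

1.1500

E[W²] = V(W) + (E[W])² = 0.4275 + (0.85)² = 1.15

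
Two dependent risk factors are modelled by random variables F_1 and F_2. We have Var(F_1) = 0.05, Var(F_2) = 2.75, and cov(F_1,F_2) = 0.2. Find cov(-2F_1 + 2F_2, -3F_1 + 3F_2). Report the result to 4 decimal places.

14.4000

cov(-2F_1 + 2F_2, -3F_1 + 3F_2) = (-2)(-3)Var(F_1) + (2)(3)Var(F_2) + [(-2)(3) + (2)(-3)]cov(F_1,F_2)
= 6·0.05 + 6·2.75 + -12·0.2 = 14.4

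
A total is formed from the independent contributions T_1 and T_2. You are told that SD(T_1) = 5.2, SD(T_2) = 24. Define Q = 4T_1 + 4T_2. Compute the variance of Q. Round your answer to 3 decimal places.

9648.640

V(T_1) = 27.04, V(T_2) = 576
By independence, V(Q) = (4)²V(T_1) + (4)²V(T_2)
= (4)²·27.04 + (4)²·576 = 9648.64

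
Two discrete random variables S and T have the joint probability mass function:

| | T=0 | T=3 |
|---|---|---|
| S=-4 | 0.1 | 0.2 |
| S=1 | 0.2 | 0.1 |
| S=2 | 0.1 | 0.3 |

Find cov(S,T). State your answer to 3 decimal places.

E[S] = -0.1,  E[T] = 1.8
E[ST] = -0.3
cov(S,T) = E[ST] − E[S]E[T] = -0.3 − (-0.1)(1.8) = -0.12

-0.120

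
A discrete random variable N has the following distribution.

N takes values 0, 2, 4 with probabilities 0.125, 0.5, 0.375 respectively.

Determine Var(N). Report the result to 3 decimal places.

1.750

E[N] = (0)(0.125) + (2)(0.5) + (4)(0.375) = 2.5
E[N²] = (0)²(0.125) + (2)²(0.5) + (4)²(0.375) = 8
Var(N) = E[N²] − (E[N])² = 8 − (2.5)² = 1.75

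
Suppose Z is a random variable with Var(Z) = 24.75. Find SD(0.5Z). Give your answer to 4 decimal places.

Var(0.5Z) = (0.5)²·24.75 = 6.1875
SD(0.5Z) = √6.1875 ≈ 2.4875

2.4875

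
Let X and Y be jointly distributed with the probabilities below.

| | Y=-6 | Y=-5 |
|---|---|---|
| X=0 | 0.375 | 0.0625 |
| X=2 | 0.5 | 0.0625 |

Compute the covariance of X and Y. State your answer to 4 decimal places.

-0.0156

E[X] = 1.125,  E[Y] = -5.875
E[XY] = -6.625
Cov(X,Y) = E[XY] − E[X]E[Y] = -6.625 − (1.125)(-5.875) = -0.015625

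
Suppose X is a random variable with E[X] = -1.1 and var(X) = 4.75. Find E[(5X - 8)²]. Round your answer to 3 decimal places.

E[5X - 8] = 5·-1.1 − 8 = -13.5
var(5X - 8) = (5)²·4.75 = 118.75
E[(5X - 8)²] = var((5X - 8)) + (E[(5X - 8)])² = 118.75 + (-13.5)² = 301

301.000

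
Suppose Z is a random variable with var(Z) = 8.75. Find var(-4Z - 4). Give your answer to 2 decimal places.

140.00

var(-4Z - 4) = (-4)²·var(Z) = 16·8.75 = 140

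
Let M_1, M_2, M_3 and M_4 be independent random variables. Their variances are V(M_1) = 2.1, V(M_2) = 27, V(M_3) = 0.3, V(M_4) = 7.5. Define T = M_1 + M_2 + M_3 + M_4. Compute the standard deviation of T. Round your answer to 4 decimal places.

By independence, V(T) = (1)²V(M_1) + (1)²V(M_2) + (1)²V(M_3) + (1)²V(M_4)
= (1)²·2.1 + (1)²·27 + (1)²·0.3 + (1)²·7.5 = 36.9
sd(T) = √36.9 ≈ 6.0745

6.0745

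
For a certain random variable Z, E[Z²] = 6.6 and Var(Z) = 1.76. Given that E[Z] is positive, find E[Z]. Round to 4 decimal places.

(E[Z])² = E[Z²] − Var(Z) = 6.6 − 1.76 = 4.84
E[Z] = √4.84 = 2.2

2.2000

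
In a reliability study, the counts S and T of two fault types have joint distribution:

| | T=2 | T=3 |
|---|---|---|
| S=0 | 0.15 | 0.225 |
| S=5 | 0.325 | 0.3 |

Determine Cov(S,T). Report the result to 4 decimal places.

-0.1406

E[S] = 3.125,  E[T] = 2.525
E[ST] = 7.75
Cov(S,T) = E[ST] − E[S]E[T] = 7.75 − (3.125)(2.525) = -0.140625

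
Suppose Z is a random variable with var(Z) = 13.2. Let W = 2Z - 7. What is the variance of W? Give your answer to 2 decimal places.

52.80

var(2Z - 7) = (2)²·var(Z) = 4·13.2 = 52.8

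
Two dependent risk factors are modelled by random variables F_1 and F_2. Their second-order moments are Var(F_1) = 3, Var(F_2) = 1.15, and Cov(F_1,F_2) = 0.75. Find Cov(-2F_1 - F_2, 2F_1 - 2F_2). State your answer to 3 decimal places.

-8.200

Cov(-2F_1 - F_2, 2F_1 - 2F_2) = (-2)(2)Var(F_1) + (-1)(-2)Var(F_2) + [(-2)(-2) + (-1)(2)]Cov(F_1,F_2)
= -4·3 + 2·1.15 + 2·0.75 = -8.2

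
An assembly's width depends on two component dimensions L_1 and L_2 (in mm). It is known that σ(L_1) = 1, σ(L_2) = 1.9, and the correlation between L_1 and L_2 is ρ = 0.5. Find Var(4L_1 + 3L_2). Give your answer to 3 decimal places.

71.290

Var(L_1) = (1)² = 1;  Var(L_2) = (1.9)² = 3.61
Cov(L_1,L_2) = ρ·σ(L_1)·σ(L_2) = 0.5·1·1.9 = 0.95
Var(4L_1 + 3L_2) = (4)²·Var(L_1) + (3)²·Var(L_2) + 2·(4)·(3)·Cov(L_1,L_2)
= 16·1 + 9·3.61 + 24·0.95 = 71.29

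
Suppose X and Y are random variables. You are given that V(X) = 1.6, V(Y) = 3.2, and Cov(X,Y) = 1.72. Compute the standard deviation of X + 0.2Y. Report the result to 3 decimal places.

V(X + 0.2Y) = (1)²·V(X) + (0.2)²·V(Y) + 2·(1)·(0.2)·Cov(X,Y)
= 1·1.6 + 0.04·3.2 + 0.4·1.72 = 2.416
SD(X + 0.2Y) = √2.416 ≈ 1.554

1.554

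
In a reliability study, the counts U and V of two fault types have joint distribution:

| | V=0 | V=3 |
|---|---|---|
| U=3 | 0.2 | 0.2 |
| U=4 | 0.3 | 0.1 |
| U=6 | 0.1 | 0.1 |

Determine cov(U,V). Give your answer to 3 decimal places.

E[U] = 4,  E[V] = 1.2
E[UV] = 4.8
cov(U,V) = E[UV] − E[U]E[V] = 4.8 − (4)(1.2) = 0

0.000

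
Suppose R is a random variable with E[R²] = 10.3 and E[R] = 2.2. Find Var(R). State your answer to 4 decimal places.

Var(R) = 10.3 − (2.2)² = 5.46

5.4600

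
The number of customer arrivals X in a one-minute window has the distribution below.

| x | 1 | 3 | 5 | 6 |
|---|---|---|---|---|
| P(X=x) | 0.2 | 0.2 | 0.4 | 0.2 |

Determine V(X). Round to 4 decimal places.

E[X] = (1)(0.2) + (3)(0.2) + (5)(0.4) + (6)(0.2) = 4
E[X²] = (1)²(0.2) + (3)²(0.2) + (5)²(0.4) + (6)²(0.2) = 19.2
V(X) = E[X²] − (E[X])² = 19.2 − (4)² = 3.2

3.2000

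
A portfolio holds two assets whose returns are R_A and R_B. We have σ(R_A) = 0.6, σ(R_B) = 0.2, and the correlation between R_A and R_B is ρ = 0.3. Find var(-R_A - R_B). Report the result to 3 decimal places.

var(R_A) = (0.6)² = 0.36;  var(R_B) = (0.2)² = 0.04
Cov(R_A,R_B) = ρ·σ(R_A)·σ(R_B) = 0.3·0.6·0.2 = 0.036
var(-R_A - R_B) = (-1)²·var(R_A) + (-1)²·var(R_B) + 2·(-1)·(-1)·Cov(R_A,R_B)
= 1·0.36 + 1·0.04 + 2·0.036 = 0.472

0.472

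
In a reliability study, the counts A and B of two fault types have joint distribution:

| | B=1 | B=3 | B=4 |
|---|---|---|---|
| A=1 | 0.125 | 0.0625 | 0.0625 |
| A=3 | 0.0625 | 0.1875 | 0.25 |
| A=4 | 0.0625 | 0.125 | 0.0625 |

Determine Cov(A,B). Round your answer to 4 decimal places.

0.2813

E[A] = 2.75,  E[B] = 2.875
E[AB] = 8.1875
Cov(A,B) = E[AB] − E[A]E[B] = 8.1875 − (2.75)(2.875) = 0.28125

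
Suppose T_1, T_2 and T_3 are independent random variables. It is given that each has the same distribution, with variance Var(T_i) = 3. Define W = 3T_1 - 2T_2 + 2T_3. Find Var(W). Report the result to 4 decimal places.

51.0000

By independence, Var(W) = (3)²Var(T_1) + (-2)²Var(T_2) + (2)²Var(T_3)
= (3)²·3 + (-2)²·3 + (2)²·3 = 51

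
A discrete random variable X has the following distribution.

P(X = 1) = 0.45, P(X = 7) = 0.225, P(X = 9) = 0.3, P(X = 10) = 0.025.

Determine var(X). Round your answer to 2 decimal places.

E[X] = (1)(0.45) + (7)(0.225) + (9)(0.3) + (10)(0.025) = 4.975
E[X²] = (1)²(0.45) + (7)²(0.225) + (9)²(0.3) + (10)²(0.025) = 38.275
var(X) = E[X²] − (E[X])² = 38.275 − (4.975)² = 13.524375

13.52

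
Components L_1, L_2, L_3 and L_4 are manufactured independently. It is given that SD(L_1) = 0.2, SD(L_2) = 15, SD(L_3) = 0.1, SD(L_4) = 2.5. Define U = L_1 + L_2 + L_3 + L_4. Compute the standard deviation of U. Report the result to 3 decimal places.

15.209

Var(L_1) = 0.04, Var(L_2) = 225, Var(L_3) = 0.01, Var(L_4) = 6.25
By independence, Var(U) = (1)²Var(L_1) + (1)²Var(L_2) + (1)²Var(L_3) + (1)²Var(L_4)
= (1)²·0.04 + (1)²·225 + (1)²·0.01 + (1)²·6.25 = 231.3
SD(U) = √231.3 ≈ 15.209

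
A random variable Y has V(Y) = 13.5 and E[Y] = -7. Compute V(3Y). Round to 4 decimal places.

121.5000

V(3Y) = (3)²·V(Y) = 9·13.5 = 121.5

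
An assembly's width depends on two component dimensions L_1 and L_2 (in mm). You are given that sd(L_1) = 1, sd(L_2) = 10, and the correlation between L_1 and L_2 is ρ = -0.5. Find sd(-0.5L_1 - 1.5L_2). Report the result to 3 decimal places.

Var(L_1) = (1)² = 1;  Var(L_2) = (10)² = 100
Cov(L_1,L_2) = ρ·sd(L_1)·sd(L_2) = -0.5·1·10 = -5
Var(-0.5L_1 - 1.5L_2) = (-0.5)²·Var(L_1) + (-1.5)²·Var(L_2) + 2·(-0.5)·(-1.5)·Cov(L_1,L_2)
= 0.25·1 + 2.25·100 + 1.5·-5 = 217.75
sd(-0.5L_1 - 1.5L_2) = √217.75 ≈ 14.756

14.756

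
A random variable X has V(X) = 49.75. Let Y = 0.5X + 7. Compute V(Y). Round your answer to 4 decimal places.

12.4375

V(0.5X + 7) = (0.5)²·V(X) = 0.25·49.75 = 12.4375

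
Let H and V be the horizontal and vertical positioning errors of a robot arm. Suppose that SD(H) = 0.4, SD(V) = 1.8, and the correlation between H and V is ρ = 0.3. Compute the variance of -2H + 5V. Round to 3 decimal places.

77.320

Var(H) = (0.4)² = 0.16;  Var(V) = (1.8)² = 3.24
Cov(H,V) = ρ·SD(H)·SD(V) = 0.3·0.4·1.8 = 0.216
Var(-2H + 5V) = (-2)²·Var(H) + (5)²·Var(V) + 2·(-2)·(5)·Cov(H,V)
= 4·0.16 + 25·3.24 + -20·0.216 = 77.32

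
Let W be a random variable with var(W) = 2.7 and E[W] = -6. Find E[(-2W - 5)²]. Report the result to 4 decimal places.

59.8000

E[-2W - 5] = -2·-6 − 5 = 7
var(-2W - 5) = (-2)²·2.7 = 10.8
E[(-2W - 5)²] = var((-2W - 5)) + (E[(-2W - 5)])² = 10.8 + (7)² = 59.8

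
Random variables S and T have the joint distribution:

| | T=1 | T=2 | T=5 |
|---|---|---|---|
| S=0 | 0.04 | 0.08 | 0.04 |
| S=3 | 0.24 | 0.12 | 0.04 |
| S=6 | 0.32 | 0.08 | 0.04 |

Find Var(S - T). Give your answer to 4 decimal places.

E[S] = 3.84,  E[T] = 1.76,  E[ST] = 6.12
Var(S) = 19.44 − (3.84)² = 4.6944;  Var(T) = 4.72 − (1.76)² = 1.6224
cov(S,T) = 6.12 − (3.84)(1.76) = -0.6384
Var(S - T) = (1)²·4.6944 + (-1)²·1.6224 + 2·(1)·(-1)·-0.6384 = 7.5936

7.5936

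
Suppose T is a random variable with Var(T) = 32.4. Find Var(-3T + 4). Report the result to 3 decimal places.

291.600

Var(-3T + 4) = (-3)²·Var(T) = 9·32.4 = 291.6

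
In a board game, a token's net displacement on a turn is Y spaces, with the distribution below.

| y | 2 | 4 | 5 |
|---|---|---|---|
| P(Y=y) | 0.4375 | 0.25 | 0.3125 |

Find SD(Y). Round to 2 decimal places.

E[Y] = (2)(0.4375) + (4)(0.25) + (5)(0.3125) = 3.4375
E[Y²] = (2)²(0.4375) + (4)²(0.25) + (5)²(0.3125) = 13.5625
var(Y) = E[Y²] − (E[Y])² = 13.5625 − (3.4375)² = 1.74609375
SD(Y) = √1.74609375 ≈ 1.32

1.32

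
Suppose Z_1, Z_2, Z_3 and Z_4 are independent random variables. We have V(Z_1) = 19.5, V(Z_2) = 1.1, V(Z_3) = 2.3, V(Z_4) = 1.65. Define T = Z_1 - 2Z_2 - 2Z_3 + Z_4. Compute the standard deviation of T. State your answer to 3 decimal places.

By independence, V(T) = (1)²V(Z_1) + (-2)²V(Z_2) + (-2)²V(Z_3) + (1)²V(Z_4)
= (1)²·19.5 + (-2)²·1.1 + (-2)²·2.3 + (1)²·1.65 = 34.75
σ(T) = √34.75 ≈ 5.895

5.895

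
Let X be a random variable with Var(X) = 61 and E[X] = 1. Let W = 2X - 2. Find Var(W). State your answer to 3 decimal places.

Var(2X - 2) = (2)²·Var(X) = 4·61 = 244

244.000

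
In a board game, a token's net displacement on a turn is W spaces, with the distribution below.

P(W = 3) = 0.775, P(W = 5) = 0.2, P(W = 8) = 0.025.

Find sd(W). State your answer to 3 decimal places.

E[W] = (3)(0.775) + (5)(0.2) + (8)(0.025) = 3.525
E[W²] = (3)²(0.775) + (5)²(0.2) + (8)²(0.025) = 13.575
V(W) = E[W²] − (E[W])² = 13.575 − (3.525)² = 1.149375
sd(W) = √1.149375 ≈ 1.072

1.072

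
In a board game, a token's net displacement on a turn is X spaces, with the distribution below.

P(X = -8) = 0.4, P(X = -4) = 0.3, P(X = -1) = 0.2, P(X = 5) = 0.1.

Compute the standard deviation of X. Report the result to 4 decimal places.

4.0361

E[X] = (-8)(0.4) + (-4)(0.3) + (-1)(0.2) + (5)(0.1) = -4.1
E[X²] = (-8)²(0.4) + (-4)²(0.3) + (-1)²(0.2) + (5)²(0.1) = 33.1
V(X) = E[X²] − (E[X])² = 33.1 − (-4.1)² = 16.29
SD(X) = √16.29 ≈ 4.0361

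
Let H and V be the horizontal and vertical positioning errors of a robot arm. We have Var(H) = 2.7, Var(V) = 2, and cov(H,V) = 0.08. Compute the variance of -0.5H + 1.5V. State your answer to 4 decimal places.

5.0550

Var(-0.5H + 1.5V) = (-0.5)²·Var(H) + (1.5)²·Var(V) + 2·(-0.5)·(1.5)·cov(H,V)
= 0.25·2.7 + 2.25·2 + -1.5·0.08 = 5.055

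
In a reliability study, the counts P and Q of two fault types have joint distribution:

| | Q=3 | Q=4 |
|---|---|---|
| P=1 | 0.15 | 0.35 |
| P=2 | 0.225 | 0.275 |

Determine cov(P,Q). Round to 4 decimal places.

-0.0375

E[P] = 1.5,  E[Q] = 3.625
E[PQ] = 5.4
cov(P,Q) = E[PQ] − E[P]E[Q] = 5.4 − (1.5)(3.625) = -0.0375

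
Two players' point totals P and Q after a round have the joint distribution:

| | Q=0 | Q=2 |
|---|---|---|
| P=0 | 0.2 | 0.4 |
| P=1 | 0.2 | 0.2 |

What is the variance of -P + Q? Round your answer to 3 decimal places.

1.360

E[P] = 0.4,  E[Q] = 1.2,  E[PQ] = 0.4
Var(P) = 0.4 − (0.4)² = 0.24;  Var(Q) = 2.4 − (1.2)² = 0.96
Cov(P,Q) = 0.4 − (0.4)(1.2) = -0.08
Var(-P + Q) = (-1)²·0.24 + (1)²·0.96 + 2·(-1)·(1)·-0.08 = 1.36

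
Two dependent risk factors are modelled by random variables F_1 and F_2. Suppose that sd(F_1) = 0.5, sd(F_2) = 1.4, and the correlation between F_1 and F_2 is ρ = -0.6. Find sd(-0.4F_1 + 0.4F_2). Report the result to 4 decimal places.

Var(F_1) = (0.5)² = 0.25;  Var(F_2) = (1.4)² = 1.96
cov(F_1,F_2) = ρ·sd(F_1)·sd(F_2) = -0.6·0.5·1.4 = -0.42
Var(-0.4F_1 + 0.4F_2) = (-0.4)²·Var(F_1) + (0.4)²·Var(F_2) + 2·(-0.4)·(0.4)·cov(F_1,F_2)
= 0.16·0.25 + 0.16·1.96 + -0.32·-0.42 = 0.488
sd(-0.4F_1 + 0.4F_2) = √0.488 ≈ 0.6986

0.6986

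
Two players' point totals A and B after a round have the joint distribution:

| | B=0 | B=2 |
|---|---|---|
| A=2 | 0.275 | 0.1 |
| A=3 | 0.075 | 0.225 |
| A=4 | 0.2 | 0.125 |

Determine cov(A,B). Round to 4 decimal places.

E[A] = 2.95,  E[B] = 0.9
E[AB] = 2.75
cov(A,B) = E[AB] − E[A]E[B] = 2.75 − (2.95)(0.9) = 0.095

0.0950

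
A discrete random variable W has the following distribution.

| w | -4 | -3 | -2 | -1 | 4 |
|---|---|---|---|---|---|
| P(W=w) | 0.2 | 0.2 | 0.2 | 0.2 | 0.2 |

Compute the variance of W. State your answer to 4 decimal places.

7.7600

E[W] = (-4)(0.2) + (-3)(0.2) + (-2)(0.2) + (-1)(0.2) + (4)(0.2) = -1.2
E[W²] = (-4)²(0.2) + (-3)²(0.2) + (-2)²(0.2) + (-1)²(0.2) + (4)²(0.2) = 9.2
var(W) = E[W²] − (E[W])² = 9.2 − (-1.2)² = 7.76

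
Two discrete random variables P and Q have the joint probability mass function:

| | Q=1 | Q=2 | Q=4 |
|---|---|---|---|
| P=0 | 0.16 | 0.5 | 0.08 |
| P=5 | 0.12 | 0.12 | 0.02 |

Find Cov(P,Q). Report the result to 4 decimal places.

E[P] = 1.3,  E[Q] = 1.92
E[PQ] = 2.2
Cov(P,Q) = E[PQ] − E[P]E[Q] = 2.2 − (1.3)(1.92) = -0.296

-0.2960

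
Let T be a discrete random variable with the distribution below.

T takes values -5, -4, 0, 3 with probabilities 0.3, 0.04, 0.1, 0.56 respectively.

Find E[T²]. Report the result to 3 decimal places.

E[T²] = (-5)²(0.3) + (-4)²(0.04) + (0)²(0.1) + (3)²(0.56) = 13.18

13.180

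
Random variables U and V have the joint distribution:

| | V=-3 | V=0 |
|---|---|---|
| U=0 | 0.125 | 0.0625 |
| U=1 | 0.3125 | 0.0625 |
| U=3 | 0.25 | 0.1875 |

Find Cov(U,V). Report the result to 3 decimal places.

E[U] = 1.6875,  E[V] = -2.0625
E[UV] = -3.1875
Cov(U,V) = E[UV] − E[U]E[V] = -3.1875 − (1.6875)(-2.0625) = 0.29296875

0.293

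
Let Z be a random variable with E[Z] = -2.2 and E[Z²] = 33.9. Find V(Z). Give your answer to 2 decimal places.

29.06

V(Z) = 33.9 − (-2.2)² = 29.06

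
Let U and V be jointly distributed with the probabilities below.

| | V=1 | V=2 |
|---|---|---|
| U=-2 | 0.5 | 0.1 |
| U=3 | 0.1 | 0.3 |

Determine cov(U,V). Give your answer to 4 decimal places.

E[U] = 0,  E[V] = 1.4
E[UV] = 0.7
cov(U,V) = E[UV] − E[U]E[V] = 0.7 − (0)(1.4) = 0.7

0.7000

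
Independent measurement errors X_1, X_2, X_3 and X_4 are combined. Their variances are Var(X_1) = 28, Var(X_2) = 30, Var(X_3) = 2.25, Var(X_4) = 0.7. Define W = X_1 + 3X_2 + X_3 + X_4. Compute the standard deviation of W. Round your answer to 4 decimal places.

17.3479

By independence, Var(W) = (1)²Var(X_1) + (3)²Var(X_2) + (1)²Var(X_3) + (1)²Var(X_4)
= (1)²·28 + (3)²·30 + (1)²·2.25 + (1)²·0.7 = 300.95
SD(W) = √300.95 ≈ 17.3479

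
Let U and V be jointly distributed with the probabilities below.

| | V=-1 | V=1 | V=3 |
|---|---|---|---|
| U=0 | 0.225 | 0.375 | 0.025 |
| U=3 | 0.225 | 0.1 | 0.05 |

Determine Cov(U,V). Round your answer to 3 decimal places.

-0.206

E[U] = 1.125,  E[V] = 0.25
E[UV] = 0.075
Cov(U,V) = E[UV] − E[U]E[V] = 0.075 − (1.125)(0.25) = -0.20625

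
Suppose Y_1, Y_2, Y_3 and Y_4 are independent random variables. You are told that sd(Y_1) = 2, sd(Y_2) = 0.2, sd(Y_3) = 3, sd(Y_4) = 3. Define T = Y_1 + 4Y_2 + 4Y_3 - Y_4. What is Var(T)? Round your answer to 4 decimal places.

157.6400

Var(Y_1) = 4, Var(Y_2) = 0.04, Var(Y_3) = 9, Var(Y_4) = 9
By independence, Var(T) = (1)²Var(Y_1) + (4)²Var(Y_2) + (4)²Var(Y_3) + (-1)²Var(Y_4)
= (1)²·4 + (4)²·0.04 + (4)²·9 + (-1)²·9 = 157.64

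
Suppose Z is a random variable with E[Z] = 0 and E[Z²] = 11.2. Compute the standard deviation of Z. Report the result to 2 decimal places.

3.35

var(Z) = 11.2 − (0)² = 11.2
SD(Z) = √11.2 ≈ 3.35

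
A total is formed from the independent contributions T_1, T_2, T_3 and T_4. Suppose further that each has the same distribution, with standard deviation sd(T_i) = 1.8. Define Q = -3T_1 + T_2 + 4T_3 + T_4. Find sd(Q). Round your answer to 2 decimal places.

Var(T_i) = (1.8)² = 3.24
By independence, Var(Q) = (-3)²Var(T_1) + (1)²Var(T_2) + (4)²Var(T_3) + (1)²Var(T_4)
= (-3)²·3.24 + (1)²·3.24 + (4)²·3.24 + (1)²·3.24 = 87.48
sd(Q) = √87.48 ≈ 9.35

9.35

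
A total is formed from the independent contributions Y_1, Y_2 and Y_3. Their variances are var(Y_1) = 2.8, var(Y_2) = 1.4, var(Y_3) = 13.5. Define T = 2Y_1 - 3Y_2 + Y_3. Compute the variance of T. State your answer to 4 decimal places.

37.3000

By independence, var(T) = (2)²var(Y_1) + (-3)²var(Y_2) + (1)²var(Y_3)
= (2)²·2.8 + (-3)²·1.4 + (1)²·13.5 = 37.3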